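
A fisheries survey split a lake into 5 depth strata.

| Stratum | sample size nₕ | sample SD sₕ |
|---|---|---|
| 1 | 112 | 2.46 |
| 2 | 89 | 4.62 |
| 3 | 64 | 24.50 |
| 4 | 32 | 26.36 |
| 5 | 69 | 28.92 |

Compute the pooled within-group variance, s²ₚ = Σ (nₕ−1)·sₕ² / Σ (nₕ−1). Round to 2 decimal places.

329.03

1: (112−1)·2.46² = 111·6.0516 = 671.7276
2: (89−1)·4.62² = 88·21.3444 = 1878.3072
3: (64−1)·24.50² = 63·600.25 = 37815.75
4: (32−1)·26.36² = 31·694.8496 = 21540.3376
5: (69−1)·28.92² = 68·836.3664 = 56872.9152
Numerator = 118779.0376; denominator = Σ(nₕ−1) = 361.
s²ₚ = 118779.0376/361 = 329.0278... → 329.03.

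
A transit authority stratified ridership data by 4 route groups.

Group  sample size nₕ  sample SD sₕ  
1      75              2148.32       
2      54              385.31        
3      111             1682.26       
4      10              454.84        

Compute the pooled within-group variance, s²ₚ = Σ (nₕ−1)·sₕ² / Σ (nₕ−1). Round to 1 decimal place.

Degrees of freedom: 74 + 53 + 110 + 9 = 246.
Σ(nₕ−1)sₕ² = 74·4615278.8224 + 53·148463.7961 + 110·2829998.7076 + 9·206879.4256 = 662560986.7173.
s²ₚ = 662560986.7173 / 246 = 2693337.344... → 2693337.3.

2693337.3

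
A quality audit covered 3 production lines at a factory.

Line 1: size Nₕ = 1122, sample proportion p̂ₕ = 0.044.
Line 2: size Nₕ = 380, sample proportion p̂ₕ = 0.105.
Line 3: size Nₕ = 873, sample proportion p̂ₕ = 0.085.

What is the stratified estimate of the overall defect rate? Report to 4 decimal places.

N = 1122 + 380 + 873 = 2375.
Overall proportion = Σ (Nₕ/N)·p̂ₕ.
Σ Nₕp̂ₕ = 49.368 + 39.9 + 74.205 = 163.473.
163.473 / 2375 = 0.068831... → 0.0688.

0.0688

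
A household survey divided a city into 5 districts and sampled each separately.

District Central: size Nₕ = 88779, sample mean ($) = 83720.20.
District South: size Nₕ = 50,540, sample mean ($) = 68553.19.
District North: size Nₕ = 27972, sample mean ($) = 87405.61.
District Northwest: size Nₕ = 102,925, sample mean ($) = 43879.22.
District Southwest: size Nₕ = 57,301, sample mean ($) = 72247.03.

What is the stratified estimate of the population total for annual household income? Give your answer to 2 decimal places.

Estimate total by summing Nₕ·x̄ₕ over strata.
88779·83720.20 + 50540·68553.19 + 27972·87405.61 + 102925·43879.22 + 57301·72247.03 = 7432595635.8 + 3464678222.6 + 2444909722.92 + 4516268718.5 + 4139827066.03 = 21998279365.85.

21998279365.85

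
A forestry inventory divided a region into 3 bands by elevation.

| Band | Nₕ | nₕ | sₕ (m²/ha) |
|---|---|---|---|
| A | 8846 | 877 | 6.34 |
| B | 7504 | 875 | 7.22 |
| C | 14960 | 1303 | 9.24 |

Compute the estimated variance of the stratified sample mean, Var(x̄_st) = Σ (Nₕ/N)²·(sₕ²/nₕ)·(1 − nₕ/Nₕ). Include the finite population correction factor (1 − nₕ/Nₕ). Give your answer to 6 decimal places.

0.019975

N = 31310. Term for each stratum: Wₕ²sₕ²/nₕ·(1−nₕ/Nₕ).
Var(x̄_st) = 0.003295820 + 0.003023020 + 0.013655899 = 0.019974740 → 0.019975.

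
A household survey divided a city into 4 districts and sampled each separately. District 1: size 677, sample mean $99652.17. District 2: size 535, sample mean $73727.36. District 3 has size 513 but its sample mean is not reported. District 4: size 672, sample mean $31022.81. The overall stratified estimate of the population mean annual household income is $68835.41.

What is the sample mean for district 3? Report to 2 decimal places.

N = 677 + 535 + 513 + 672 = 2397.
Overall total = μ·N = 68835.41·2397 = 164998477.77.
Subtract the known strata: 677·99652.17 + 535·73727.36 + 672·31022.81 = 127755985.01.
Remaining total for district 3: 164998477.77 − 127755985.01 = 37242492.76.
Divide by its size: 37242492.76 / 513 = 72597.4518... → 72597.45.

72597.45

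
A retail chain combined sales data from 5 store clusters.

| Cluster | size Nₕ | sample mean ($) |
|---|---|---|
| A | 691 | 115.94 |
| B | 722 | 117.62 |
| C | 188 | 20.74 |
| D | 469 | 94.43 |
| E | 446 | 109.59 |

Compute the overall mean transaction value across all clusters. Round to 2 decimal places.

N = 2516; weights Wₕ = Nₕ/N = (0.2746, 0.2870, 0.0747, 0.1864, 0.1773).
x̄_st = Σ Wₕ·x̄ₕ = 0.2746·115.94 + 0.2870·117.62 + 0.0747·20.74 + 0.1864·94.43 + 0.1773·109.59 ≈ 104.1733...
→ 104.17.

104.17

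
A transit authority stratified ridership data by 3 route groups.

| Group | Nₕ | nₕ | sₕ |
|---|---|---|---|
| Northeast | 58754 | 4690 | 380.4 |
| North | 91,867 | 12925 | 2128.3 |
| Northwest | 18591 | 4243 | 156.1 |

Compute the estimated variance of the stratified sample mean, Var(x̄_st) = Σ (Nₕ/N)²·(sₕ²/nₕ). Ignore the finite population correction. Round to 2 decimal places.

N = 169212; Wₕ = Nₕ/N.
group Northeast: (58754/169212)²·380.4²/4690 = 3.71981
group North: (91867/169212)²·2128.3²/12925 = 103.29799
group Northwest: (18591/169212)²·156.1²/4243 = 0.06932
Sum = 107.08713 → 107.09.

107.09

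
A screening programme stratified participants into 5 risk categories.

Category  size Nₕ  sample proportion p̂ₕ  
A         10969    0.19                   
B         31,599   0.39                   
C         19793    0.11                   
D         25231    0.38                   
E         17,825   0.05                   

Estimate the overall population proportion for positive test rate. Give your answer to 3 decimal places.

0.257

Wₕ = Nₕ/N with N = 105417: 0.1041, 0.2998, 0.1878, 0.2393, 0.1691.
p̂_st = 0.1041·0.19 + 0.2998·0.39 + 0.1878·0.11 + 0.2393·0.38 + 0.1691·0.05 ≈ 0.25673... → 0.257.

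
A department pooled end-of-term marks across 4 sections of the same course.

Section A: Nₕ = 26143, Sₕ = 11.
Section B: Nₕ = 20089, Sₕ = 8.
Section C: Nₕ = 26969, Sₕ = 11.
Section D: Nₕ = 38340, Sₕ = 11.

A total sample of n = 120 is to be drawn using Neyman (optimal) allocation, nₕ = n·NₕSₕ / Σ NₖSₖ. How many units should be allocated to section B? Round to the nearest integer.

Σ NₕSₕ = 26143·11 + 20089·8 + 26969·11 + 38340·11 = 1166684.
Share for B: 160712/1166684 = 0.13775.
n_B = 120 × 0.13775 = 16.530... → 17.

17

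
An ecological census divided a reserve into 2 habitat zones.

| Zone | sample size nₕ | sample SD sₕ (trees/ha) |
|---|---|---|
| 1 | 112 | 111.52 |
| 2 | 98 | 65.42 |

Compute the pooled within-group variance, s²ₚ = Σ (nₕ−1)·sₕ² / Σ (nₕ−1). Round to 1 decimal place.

1: (112−1)·111.52² = 111·12436.7104 = 1380474.8544
2: (98−1)·65.42² = 97·4279.7764 = 415138.3108
Numerator = 1795613.1652; denominator = Σ(nₕ−1) = 208.
s²ₚ = 1795613.1652/208 = 8632.756... → 8632.8.

8632.8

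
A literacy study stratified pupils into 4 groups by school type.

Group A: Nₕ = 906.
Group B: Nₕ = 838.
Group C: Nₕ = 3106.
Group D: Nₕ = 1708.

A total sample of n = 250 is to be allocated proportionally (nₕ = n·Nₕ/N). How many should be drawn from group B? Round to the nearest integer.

32

Share of group B = 838/6558 = 0.12778.
Allocate 250 × 0.12778 = 31.946... → 32.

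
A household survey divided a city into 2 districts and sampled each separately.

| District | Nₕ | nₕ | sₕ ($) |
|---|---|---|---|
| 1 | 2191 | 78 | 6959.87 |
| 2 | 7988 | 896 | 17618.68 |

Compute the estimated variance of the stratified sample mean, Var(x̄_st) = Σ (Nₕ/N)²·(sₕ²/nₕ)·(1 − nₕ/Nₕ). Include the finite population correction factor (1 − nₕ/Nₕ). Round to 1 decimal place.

217172.6

N = 10179; Wₕ = Nₕ/N.
district 1: (2191/10179)²·6959.87²/78·(1 − 78/2191) = 27748.4864
district 2: (7988/10179)²·17618.68²/896·(1 − 896/7988) = 189424.1208
Sum = 217172.6072 → 217172.6.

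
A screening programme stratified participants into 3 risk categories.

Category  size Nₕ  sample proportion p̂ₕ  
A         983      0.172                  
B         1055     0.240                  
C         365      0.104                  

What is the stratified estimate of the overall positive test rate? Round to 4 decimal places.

N = 983 + 1055 + 365 = 2403.
Overall proportion = Σ (Nₕ/N)·p̂ₕ.
Σ Nₕp̂ₕ = 169.076 + 253.2 + 37.96 = 460.236.
460.236 / 2403 = 0.191526... → 0.1915.

0.1915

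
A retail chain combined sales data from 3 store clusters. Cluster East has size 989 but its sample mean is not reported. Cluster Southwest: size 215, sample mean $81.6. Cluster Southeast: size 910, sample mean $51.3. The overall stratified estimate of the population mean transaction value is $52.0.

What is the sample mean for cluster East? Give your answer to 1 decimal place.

Σ Nₕx̄ₕ = N·μ, so 989·x̄_East = 2114·52.0 − (215·81.6 + 910·51.3).
= 109928 − 64227 = 45701.
x̄_East = 45701 / 989 = 46.209... → 46.2.

46.2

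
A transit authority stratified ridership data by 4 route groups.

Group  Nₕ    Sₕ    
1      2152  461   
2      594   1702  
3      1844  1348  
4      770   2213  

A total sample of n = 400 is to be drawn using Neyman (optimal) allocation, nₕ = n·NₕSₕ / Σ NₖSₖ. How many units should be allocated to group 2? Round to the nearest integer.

65

Σ NₕSₕ = 2152·461 + 594·1702 + 1844·1348 + 770·2213 = 6192782.
Share for 2: 1010988/6192782 = 0.16325.
n_2 = 400 × 0.16325 = 65.301... → 65.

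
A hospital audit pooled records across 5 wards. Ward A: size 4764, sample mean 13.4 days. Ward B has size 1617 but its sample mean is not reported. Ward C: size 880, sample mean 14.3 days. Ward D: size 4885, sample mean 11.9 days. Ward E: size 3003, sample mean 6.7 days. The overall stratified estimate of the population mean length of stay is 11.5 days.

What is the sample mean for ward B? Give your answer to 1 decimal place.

12.1

Σ Nₕx̄ₕ = N·μ, so 1617·x̄_B = 15149·11.5 − (4764·13.4 + 880·14.3 + 4885·11.9 + 3003·6.7).
= 174213.5 − 154673.2 = 19540.3.
x̄_B = 19540.3 / 1617 = 12.084... → 12.1.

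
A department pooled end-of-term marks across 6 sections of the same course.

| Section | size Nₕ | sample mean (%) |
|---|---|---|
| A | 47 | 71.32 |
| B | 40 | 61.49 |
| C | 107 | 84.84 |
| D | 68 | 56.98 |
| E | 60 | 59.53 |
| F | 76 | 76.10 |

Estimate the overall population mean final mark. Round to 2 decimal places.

N = 398; weights Wₕ = Nₕ/N = (0.1181, 0.1005, 0.2688, 0.1709, 0.1508, 0.1910).
x̄_st = Σ Wₕ·x̄ₕ = 0.1181·71.32 + 0.1005·61.49 + 0.2688·84.84 + 0.1709·56.98 + 0.1508·59.53 + 0.1910·76.10 ≈ 70.6522...
→ 70.65.

70.65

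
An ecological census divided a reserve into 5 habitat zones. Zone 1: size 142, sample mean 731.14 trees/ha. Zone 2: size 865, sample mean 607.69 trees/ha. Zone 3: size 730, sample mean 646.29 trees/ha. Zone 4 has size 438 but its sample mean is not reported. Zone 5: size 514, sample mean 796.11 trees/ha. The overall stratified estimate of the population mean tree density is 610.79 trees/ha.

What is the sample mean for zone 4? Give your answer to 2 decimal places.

301.25

N = 142 + 865 + 730 + 438 + 514 = 2689.
Overall total = μ·N = 610.79·2689 = 1642414.31.
Subtract the known strata: 142·731.14 + 865·607.69 + 730·646.29 + 514·796.11 = 1510465.97.
Remaining total for zone 4: 1642414.31 − 1510465.97 = 131948.34.
Divide by its size: 131948.34 / 438 = 301.2519... → 301.25.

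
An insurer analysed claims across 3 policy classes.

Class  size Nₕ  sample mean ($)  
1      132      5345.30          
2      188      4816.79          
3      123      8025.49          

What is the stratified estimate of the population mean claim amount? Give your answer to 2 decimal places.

5865.17

x̄_st = (Σ Nₕx̄ₕ) / (Σ Nₕ) = (132·5345.30 + 188·4816.79 + 123·8025.49) / 443
= 2598271.39 / 443 = 5865.1724... → 5865.17.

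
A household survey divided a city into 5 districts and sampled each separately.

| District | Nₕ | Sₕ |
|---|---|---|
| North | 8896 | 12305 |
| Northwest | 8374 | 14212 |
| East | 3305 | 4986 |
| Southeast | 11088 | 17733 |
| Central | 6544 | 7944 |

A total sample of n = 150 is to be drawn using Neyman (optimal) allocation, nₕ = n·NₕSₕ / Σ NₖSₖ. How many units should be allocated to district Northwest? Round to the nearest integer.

36

Σ NₕSₕ = 8896·12305 + 8374·14212 + 3305·4986 + 11088·17733 + 6544·7944 = 493564338.
Share for Northwest: 119011288/493564338 = 0.24113.
n_Northwest = 150 × 0.24113 = 36.169... → 36.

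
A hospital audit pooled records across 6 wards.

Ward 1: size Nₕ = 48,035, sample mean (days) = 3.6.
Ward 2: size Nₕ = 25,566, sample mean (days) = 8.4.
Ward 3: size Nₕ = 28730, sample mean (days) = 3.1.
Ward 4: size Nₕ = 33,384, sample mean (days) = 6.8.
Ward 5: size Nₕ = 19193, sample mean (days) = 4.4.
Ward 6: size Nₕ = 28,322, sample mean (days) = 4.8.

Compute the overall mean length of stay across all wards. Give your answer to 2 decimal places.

5.04

N = 183230; weights Wₕ = Nₕ/N = (0.2622, 0.1395, 0.1568, 0.1822, 0.1047, 0.1546).
x̄_st = Σ Wₕ·x̄ₕ = 0.2622·3.6 + 0.1395·8.4 + 0.1568·3.1 + 0.1822·6.8 + 0.1047·4.4 + 0.1546·4.8 ≈ 5.0437...
→ 5.04.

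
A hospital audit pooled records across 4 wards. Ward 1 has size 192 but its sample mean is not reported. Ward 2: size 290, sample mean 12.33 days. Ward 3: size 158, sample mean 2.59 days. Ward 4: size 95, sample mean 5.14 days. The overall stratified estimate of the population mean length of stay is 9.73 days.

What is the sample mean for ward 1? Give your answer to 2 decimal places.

13.95

N = 192 + 290 + 158 + 95 = 735.
Overall total = μ·N = 9.73·735 = 7151.55.
Subtract the known strata: 290·12.33 + 158·2.59 + 95·5.14 = 4473.22.
Remaining total for ward 1: 7151.55 − 4473.22 = 2678.33.
Divide by its size: 2678.33 / 192 = 13.9496... → 13.95.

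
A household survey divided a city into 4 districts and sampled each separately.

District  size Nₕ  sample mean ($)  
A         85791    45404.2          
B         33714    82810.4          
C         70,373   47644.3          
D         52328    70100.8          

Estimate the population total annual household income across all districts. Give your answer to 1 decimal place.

13708248534.1

A: 85791·45404.2 = 3895271722.2
B: 33714·82810.4 = 2791869825.6
C: 70373·47644.3 = 3352872323.9
D: 52328·70100.8 = 3668234662.4
τ̂ = Σ Nₕx̄ₕ = 13708248534.1.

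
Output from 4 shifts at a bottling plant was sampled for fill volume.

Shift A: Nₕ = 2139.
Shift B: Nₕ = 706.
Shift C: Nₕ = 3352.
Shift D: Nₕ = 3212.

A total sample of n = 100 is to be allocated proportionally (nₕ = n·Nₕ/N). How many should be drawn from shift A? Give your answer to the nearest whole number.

23

N = 2139 + 706 + 3352 + 3212 = 9409.
n_A = 100·2139/9409 = 22.734... → 23.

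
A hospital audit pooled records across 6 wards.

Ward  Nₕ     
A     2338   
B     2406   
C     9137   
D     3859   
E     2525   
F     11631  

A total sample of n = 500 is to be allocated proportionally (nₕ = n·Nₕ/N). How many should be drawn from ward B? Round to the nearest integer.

N = 2338 + 2406 + 9137 + 3859 + 2525 + 11631 = 31896.
n_B = 500·2406/31896 = 37.716... → 38.

38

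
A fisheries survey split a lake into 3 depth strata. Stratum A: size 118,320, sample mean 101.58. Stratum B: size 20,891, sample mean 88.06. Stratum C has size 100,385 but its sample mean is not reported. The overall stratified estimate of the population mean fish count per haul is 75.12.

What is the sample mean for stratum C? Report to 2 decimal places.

41.24

Σ Nₕx̄ₕ = N·μ, so 100385·x̄_C = 239596·75.12 − (118320·101.58 + 20891·88.06).
= 17998451.52 − 13858607.06 = 4139844.46.
x̄_C = 4139844.46 / 100385 = 41.2397... → 41.24.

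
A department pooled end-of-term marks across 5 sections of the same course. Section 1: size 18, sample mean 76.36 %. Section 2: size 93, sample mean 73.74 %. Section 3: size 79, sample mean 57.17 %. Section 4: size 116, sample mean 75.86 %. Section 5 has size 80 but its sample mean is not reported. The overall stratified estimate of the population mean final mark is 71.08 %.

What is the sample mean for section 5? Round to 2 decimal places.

N = 18 + 93 + 79 + 116 + 80 = 386.
Overall total = μ·N = 71.08·386 = 27436.88.
Subtract the known strata: 18·76.36 + 93·73.74 + 79·57.17 + 116·75.86 = 21548.49.
Remaining total for section 5: 27436.88 − 21548.49 = 5888.39.
Divide by its size: 5888.39 / 80 = 73.6049... → 73.60.

73.60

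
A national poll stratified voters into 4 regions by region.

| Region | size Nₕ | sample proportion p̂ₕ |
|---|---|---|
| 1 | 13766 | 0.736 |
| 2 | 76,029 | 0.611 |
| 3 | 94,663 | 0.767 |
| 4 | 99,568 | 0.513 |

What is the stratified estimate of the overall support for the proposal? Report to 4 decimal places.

0.6347

Wₕ = Nₕ/N with N = 284026: 0.0485, 0.2677, 0.3333, 0.3506.
p̂_st = 0.0485·0.736 + 0.2677·0.611 + 0.3333·0.767 + 0.3506·0.513 ≈ 0.634697... → 0.6347.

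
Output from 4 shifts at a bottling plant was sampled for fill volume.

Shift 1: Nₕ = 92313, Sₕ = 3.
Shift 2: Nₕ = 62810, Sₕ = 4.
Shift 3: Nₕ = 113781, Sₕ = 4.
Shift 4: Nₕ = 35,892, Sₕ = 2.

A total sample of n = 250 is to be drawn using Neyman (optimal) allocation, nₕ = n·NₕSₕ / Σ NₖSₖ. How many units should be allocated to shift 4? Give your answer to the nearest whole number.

17

1: NₕSₕ = 92313·3 = 276939
2: NₕSₕ = 62810·4 = 251240
3: NₕSₕ = 113781·4 = 455124
4: NₕSₕ = 35892·2 = 71784
Σ NₕSₕ = 1055087.
n_4 = 250·71784/1055087 = 17.009... → 17.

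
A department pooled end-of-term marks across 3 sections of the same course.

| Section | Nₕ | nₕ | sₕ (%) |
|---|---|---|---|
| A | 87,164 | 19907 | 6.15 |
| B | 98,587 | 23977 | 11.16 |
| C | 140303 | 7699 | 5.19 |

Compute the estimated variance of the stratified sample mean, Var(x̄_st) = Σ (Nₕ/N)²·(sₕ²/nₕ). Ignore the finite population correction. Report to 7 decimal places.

N = 326054. Term for each stratum: Wₕ²sₕ²/nₕ.
Var(x̄_st) = 0.0001357812 + 0.0004748908 + 0.0006478213 = 0.0012584934 → 0.0012585.

0.0012585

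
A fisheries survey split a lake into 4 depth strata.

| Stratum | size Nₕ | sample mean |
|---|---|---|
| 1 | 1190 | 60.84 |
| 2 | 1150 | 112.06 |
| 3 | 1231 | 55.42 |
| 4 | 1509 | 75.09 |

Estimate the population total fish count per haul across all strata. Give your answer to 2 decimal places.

382801.43

Estimate total by summing Nₕ·x̄ₕ over strata.
1190·60.84 + 1150·112.06 + 1231·55.42 + 1509·75.09 = 72399.6 + 128869 + 68222.02 + 113310.81 = 382801.43.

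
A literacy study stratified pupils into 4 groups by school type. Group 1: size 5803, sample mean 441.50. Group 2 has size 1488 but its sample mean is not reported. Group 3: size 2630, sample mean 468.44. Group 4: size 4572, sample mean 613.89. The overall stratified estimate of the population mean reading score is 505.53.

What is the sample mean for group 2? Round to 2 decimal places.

487.85

Σ Nₕx̄ₕ = N·μ, so 1488·x̄_2 = 14493·505.53 − (5803·441.50 + 2630·468.44 + 4572·613.89).
= 7326646.29 − 6600726.78 = 725919.51.
x̄_2 = 725919.51 / 1488 = 487.8491... → 487.85.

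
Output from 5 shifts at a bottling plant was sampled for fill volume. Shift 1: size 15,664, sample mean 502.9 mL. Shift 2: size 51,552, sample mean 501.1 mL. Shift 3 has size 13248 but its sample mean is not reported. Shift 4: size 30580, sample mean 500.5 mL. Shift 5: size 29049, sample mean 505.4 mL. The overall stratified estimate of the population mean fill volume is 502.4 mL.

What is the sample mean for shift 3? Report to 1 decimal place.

504.7

Σ Nₕx̄ₕ = N·μ, so 13248·x̄_3 = 140093·502.4 − (15664·502.9 + 51552·501.1 + 30580·500.5 + 29049·505.4).
= 70382723.2 − 63696787.4 = 6685935.8.
x̄_3 = 6685935.8 / 13248 = 504.675... → 504.7.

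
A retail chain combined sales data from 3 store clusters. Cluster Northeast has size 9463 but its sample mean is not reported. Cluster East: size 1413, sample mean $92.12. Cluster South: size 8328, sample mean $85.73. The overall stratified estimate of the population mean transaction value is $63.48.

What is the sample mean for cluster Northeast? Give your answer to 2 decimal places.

Σ Nₕx̄ₕ = N·μ, so 9463·x̄_Northeast = 19204·63.48 − (1413·92.12 + 8328·85.73).
= 1219069.92 − 844125 = 374944.92.
x̄_Northeast = 374944.92 / 9463 = 39.6222... → 39.62.

39.62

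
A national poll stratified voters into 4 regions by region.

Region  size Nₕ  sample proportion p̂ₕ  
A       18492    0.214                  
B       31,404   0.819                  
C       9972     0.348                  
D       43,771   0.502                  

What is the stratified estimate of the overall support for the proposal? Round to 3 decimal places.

0.532

N = 18492 + 31404 + 9972 + 43771 = 103639.
Overall proportion = Σ (Nₕ/N)·p̂ₕ.
Σ Nₕp̂ₕ = 3957.288 + 25719.876 + 3470.256 + 21973.042 = 55120.462.
55120.462 / 103639 = 0.53185... → 0.532.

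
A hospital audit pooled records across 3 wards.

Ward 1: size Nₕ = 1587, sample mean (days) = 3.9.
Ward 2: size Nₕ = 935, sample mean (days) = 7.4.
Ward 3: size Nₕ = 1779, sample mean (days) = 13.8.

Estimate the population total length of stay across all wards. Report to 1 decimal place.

Estimate total by summing Nₕ·x̄ₕ over strata.
1587·3.9 + 935·7.4 + 1779·13.8 = 6189.3 + 6919 + 24550.2 = 37658.5.

37658.5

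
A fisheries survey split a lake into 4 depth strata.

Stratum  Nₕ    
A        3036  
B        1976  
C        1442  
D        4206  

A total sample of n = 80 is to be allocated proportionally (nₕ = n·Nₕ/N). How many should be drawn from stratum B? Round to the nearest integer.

Share of stratum B = 1976/10660 = 0.18537.
Allocate 80 × 0.18537 = 14.829... → 15.

15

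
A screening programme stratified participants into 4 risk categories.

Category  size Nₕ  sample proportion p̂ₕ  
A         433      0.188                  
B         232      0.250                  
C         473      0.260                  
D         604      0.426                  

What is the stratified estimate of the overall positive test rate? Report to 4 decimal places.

N = 433 + 232 + 473 + 604 = 1742.
Overall proportion = Σ (Nₕ/N)·p̂ₕ.
Σ Nₕp̂ₕ = 81.404 + 58 + 122.98 + 257.304 = 519.688.
519.688 / 1742 = 0.298328... → 0.2983.

0.2983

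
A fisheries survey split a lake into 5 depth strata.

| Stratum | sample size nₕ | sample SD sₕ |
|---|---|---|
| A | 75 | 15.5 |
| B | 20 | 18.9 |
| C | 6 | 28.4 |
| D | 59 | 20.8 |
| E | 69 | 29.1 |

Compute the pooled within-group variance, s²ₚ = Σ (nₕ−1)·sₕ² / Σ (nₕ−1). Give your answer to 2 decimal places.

A: (75−1)·15.5² = 74·240.25 = 17778.5
B: (20−1)·18.9² = 19·357.21 = 6786.99
C: (6−1)·28.4² = 5·806.56 = 4032.8
D: (59−1)·20.8² = 58·432.64 = 25093.12
E: (69−1)·29.1² = 68·846.81 = 57583.08
Numerator = 111274.49; denominator = Σ(nₕ−1) = 224.
s²ₚ = 111274.49/224 = 496.7611... → 496.76.

496.76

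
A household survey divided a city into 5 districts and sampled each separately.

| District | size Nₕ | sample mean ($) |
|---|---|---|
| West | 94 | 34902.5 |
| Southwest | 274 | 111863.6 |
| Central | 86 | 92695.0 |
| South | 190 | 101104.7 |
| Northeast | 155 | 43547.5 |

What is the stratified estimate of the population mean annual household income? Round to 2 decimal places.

N = 799; weights Wₕ = Nₕ/N = (0.1176, 0.3429, 0.1076, 0.2378, 0.1940).
x̄_st = Σ Wₕ·x̄ₕ = 0.1176·34902.5 + 0.3429·111863.6 + 0.1076·92695.0 + 0.2378·101104.7 + 0.1940·43547.5 ≈ 84934.9023...
→ 84934.90.

84934.90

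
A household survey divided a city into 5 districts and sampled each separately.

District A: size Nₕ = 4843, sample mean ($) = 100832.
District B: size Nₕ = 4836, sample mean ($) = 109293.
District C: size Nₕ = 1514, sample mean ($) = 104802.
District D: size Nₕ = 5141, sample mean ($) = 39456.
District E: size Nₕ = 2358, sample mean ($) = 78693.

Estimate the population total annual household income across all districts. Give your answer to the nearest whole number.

Estimate total by summing Nₕ·x̄ₕ over strata.
4843·100832 + 4836·109293 + 1514·104802 + 5141·39456 + 2358·78693 = 488329376 + 528540948 + 158670228 + 202843296 + 185558094 = 1563941942.

1563941942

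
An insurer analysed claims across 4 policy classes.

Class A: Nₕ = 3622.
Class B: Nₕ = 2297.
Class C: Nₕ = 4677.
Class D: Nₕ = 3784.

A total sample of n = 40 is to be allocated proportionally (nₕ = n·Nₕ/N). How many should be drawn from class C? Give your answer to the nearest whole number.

13

Share of class C = 4677/14380 = 0.32524.
Allocate 40 × 0.32524 = 13.010... → 13.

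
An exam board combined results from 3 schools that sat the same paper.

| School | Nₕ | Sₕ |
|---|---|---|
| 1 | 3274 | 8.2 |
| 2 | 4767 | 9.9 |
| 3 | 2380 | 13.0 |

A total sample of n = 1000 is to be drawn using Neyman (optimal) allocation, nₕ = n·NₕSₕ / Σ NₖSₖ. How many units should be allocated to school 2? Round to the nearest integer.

Σ NₕSₕ = 3274·8.2 + 4767·9.9 + 2380·13.0 = 104980.1.
Share for 2: 47193.3/104980.1 = 0.44955.
n_2 = 1000 × 0.44955 = 449.545... → 450.

450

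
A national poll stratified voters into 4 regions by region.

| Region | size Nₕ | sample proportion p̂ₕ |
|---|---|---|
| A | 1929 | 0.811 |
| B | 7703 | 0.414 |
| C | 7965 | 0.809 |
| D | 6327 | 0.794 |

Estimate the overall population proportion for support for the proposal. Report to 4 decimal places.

Wₕ = Nₕ/N with N = 23924: 0.0806, 0.3220, 0.3329, 0.2645.
p̂_st = 0.0806·0.811 + 0.3220·0.414 + 0.3329·0.809 + 0.2645·0.794 ≈ 0.678013... → 0.6780.

0.6780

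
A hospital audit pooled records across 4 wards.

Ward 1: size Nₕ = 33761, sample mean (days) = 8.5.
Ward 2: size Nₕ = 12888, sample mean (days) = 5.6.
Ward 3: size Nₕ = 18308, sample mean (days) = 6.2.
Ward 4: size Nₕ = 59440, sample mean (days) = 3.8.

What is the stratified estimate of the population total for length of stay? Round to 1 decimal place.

Estimate total by summing Nₕ·x̄ₕ over strata.
33761·8.5 + 12888·5.6 + 18308·6.2 + 59440·3.8 = 286968.5 + 72172.8 + 113509.6 + 225872 = 698522.9.

698522.9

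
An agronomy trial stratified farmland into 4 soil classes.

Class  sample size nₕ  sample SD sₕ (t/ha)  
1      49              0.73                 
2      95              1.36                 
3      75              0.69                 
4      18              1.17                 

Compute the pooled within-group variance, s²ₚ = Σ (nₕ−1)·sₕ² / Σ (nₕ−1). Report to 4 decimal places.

1.1071

1: (49−1)·0.73² = 48·0.5329 = 25.5792
2: (95−1)·1.36² = 94·1.8496 = 173.8624
3: (75−1)·0.69² = 74·0.4761 = 35.2314
4: (18−1)·1.17² = 17·1.3689 = 23.2713
Numerator = 257.9443; denominator = Σ(nₕ−1) = 233.
s²ₚ = 257.9443/233 = 1.107057... → 1.1071.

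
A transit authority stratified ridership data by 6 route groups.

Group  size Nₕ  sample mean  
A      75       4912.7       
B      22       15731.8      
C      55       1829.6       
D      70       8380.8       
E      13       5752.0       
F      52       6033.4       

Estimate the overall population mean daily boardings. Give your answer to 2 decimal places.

N = 287; weights Wₕ = Nₕ/N = (0.2613, 0.0767, 0.1916, 0.2439, 0.0453, 0.1812).
x̄_st = Σ Wₕ·x̄ₕ = 0.2613·4912.7 + 0.0767·15731.8 + 0.1916·1829.6 + 0.2439·8380.8 + 0.0453·5752.0 + 0.1812·6033.4 ≈ 6238.1495...
→ 6238.15.

6238.15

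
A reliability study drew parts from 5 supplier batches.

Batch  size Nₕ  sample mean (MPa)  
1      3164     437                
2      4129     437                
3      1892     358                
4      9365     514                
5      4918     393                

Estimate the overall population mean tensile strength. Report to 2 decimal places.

x̄_st = (Σ Nₕx̄ₕ) / (Σ Nₕ) = (3164·437 + 4129·437 + 1892·358 + 9365·514 + 4918·393) / 23468
= 10610761 / 23468 = 452.1374... → 452.14.

452.14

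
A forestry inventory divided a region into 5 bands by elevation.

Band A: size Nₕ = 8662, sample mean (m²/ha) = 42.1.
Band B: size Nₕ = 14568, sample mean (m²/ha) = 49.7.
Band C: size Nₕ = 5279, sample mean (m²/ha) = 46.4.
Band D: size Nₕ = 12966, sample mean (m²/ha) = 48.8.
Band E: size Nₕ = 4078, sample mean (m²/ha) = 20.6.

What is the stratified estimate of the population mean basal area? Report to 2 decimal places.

45.01

x̄_st = (Σ Nₕx̄ₕ) / (Σ Nₕ) = (8662·42.1 + 14568·49.7 + 5279·46.4 + 12966·48.8 + 4078·20.6) / 45553
= 2050393 / 45553 = 45.0112... → 45.01.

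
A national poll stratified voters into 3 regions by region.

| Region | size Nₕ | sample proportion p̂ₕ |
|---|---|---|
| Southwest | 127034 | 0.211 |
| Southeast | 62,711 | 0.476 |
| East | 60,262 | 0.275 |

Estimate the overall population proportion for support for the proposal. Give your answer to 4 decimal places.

N = 127034 + 62711 + 60262 = 250007.
Overall proportion = Σ (Nₕ/N)·p̂ₕ.
Σ Nₕp̂ₕ = 26804.174 + 29850.436 + 16572.05 = 73226.66.
73226.66 / 250007 = 0.292898... → 0.2929.

0.2929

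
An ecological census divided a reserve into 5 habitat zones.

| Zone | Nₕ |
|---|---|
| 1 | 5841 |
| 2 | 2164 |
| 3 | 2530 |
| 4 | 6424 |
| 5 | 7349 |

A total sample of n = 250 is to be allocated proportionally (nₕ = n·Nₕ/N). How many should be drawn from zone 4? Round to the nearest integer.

66

N = 5841 + 2164 + 2530 + 6424 + 7349 = 24308.
n_4 = 250·6424/24308 = 66.069... → 66.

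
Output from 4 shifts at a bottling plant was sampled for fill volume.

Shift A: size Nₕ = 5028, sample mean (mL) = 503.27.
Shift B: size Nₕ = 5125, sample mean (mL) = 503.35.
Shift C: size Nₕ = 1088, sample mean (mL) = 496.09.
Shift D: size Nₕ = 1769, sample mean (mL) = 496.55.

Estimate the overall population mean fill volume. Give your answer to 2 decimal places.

501.79

N = 5028 + 5125 + 1088 + 1769 = 13010.
Overall mean = Σ (Nₕ/N)·x̄ₕ — weight by population share, not a simple average.
Σ Nₕx̄ₕ = 5028·503.27 + 5125·503.35 + 1088·496.09 + 1769·496.55 = 2530441.56 + 2579668.75 + 539745.92 + 878396.95 = 6528253.18.
Divide by N: 6528253.18 / 13010 = 501.7873... → 501.79.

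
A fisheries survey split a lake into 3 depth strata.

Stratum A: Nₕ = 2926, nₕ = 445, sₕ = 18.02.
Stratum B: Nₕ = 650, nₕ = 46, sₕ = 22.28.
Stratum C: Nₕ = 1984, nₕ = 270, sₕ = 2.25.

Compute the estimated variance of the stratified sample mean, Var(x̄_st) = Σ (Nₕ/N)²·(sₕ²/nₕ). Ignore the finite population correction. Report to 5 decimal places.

N = 5560. Term for each stratum: Wₕ²sₕ²/nₕ.
Var(x̄_st) = 0.20209177 + 0.14748562 + 0.00238745 = 0.35196484 → 0.35196.

0.35196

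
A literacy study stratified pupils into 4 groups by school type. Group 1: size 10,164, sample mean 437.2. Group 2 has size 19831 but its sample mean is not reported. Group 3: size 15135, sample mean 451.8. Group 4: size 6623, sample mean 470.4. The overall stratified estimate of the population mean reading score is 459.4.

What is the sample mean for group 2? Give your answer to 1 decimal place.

472.9

N = 10164 + 19831 + 15135 + 6623 = 51753.
Overall total = μ·N = 459.4·51753 = 23775328.2.
Subtract the known strata: 10164·437.2 + 15135·451.8 + 6623·470.4 = 14397153.
Remaining total for group 2: 23775328.2 − 14397153 = 9378175.2.
Divide by its size: 9378175.2 / 19831 = 472.905... → 472.9.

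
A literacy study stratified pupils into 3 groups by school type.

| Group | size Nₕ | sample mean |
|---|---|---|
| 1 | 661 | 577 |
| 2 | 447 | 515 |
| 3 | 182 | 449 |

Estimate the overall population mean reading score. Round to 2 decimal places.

537.46

x̄_st = (Σ Nₕx̄ₕ) / (Σ Nₕ) = (661·577 + 447·515 + 182·449) / 1290
= 693320 / 1290 = 537.4574... → 537.46.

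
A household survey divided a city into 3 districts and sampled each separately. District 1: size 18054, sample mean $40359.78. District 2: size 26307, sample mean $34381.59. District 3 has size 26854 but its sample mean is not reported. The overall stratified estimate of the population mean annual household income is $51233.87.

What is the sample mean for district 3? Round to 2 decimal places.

N = 18054 + 26307 + 26854 = 71215.
Overall total = μ·N = 51233.87·71215 = 3648620052.05.
Subtract the known strata: 18054·40359.78 + 26307·34381.59 = 1633131956.25.
Remaining total for district 3: 3648620052.05 − 1633131956.25 = 2015488095.8.
Divide by its size: 2015488095.8 / 26854 = 75053.5524... → 75053.55.

75053.55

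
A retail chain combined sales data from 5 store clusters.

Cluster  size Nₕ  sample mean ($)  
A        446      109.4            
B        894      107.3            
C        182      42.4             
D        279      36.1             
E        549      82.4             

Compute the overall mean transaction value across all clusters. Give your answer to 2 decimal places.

x̄_st = (Σ Nₕx̄ₕ) / (Σ Nₕ) = (446·109.4 + 894·107.3 + 182·42.4 + 279·36.1 + 549·82.4) / 2350
= 207744.9 / 2350 = 88.4021... → 88.40.

88.40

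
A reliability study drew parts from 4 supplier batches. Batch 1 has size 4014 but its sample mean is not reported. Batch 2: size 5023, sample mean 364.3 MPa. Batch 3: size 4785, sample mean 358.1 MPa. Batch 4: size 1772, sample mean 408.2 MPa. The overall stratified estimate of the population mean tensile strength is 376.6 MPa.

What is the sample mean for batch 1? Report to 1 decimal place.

400.1

Σ Nₕx̄ₕ = N·μ, so 4014·x̄_1 = 15594·376.6 − (5023·364.3 + 4785·358.1 + 1772·408.2).
= 5872700.4 − 4266717.8 = 1605982.6.
x̄_1 = 1605982.6 / 4014 = 400.095... → 400.1.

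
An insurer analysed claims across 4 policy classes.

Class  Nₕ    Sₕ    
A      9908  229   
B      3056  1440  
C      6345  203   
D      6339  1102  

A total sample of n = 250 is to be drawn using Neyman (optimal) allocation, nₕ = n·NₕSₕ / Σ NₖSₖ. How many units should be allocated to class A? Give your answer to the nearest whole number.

38

Σ NₕSₕ = 9908·229 + 3056·1440 + 6345·203 + 6339·1102 = 14943185.
Share for A: 2268932/14943185 = 0.15184.
n_A = 250 × 0.15184 = 37.959... → 38.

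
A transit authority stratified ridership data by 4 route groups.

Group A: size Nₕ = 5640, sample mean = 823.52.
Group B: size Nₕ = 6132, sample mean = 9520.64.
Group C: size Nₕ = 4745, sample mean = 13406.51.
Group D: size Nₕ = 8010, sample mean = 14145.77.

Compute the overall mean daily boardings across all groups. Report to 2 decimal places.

N = 5640 + 6132 + 4745 + 8010 = 24527.
The stratified mean weights each stratum mean by its population share Nₕ/N.
Σ Nₕx̄ₕ = 5640·823.52 + 6132·9520.64 + 4745·13406.51 + 8010·14145.77 = 4644652.8 + 58380564.48 + 63613889.95 + 113307617.7 = 239946724.93.
Divide by N: 239946724.93 / 24527 = 9782.9627... → 9782.96.

9782.96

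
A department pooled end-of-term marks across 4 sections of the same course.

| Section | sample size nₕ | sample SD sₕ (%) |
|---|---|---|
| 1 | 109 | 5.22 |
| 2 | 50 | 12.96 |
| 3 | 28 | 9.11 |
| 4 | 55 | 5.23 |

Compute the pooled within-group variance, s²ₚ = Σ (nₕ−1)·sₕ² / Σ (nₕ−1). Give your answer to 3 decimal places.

62.566

1: (109−1)·5.22² = 108·27.2484 = 2942.8272
2: (50−1)·12.96² = 49·167.9616 = 8230.1184
3: (28−1)·9.11² = 27·82.9921 = 2240.7867
4: (55−1)·5.23² = 54·27.3529 = 1477.0566
Numerator = 14890.7889; denominator = Σ(nₕ−1) = 238.
s²ₚ = 14890.7889/238 = 62.56634... → 62.566.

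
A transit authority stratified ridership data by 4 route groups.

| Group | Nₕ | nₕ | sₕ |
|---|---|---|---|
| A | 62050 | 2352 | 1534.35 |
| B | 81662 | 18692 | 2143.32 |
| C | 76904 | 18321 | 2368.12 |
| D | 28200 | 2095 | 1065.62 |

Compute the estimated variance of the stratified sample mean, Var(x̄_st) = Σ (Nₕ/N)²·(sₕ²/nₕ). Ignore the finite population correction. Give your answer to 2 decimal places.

N = 248816. Term for each stratum: Wₕ²sₕ²/nₕ.
Var(x̄_st) = 62.24988 + 26.47291 + 29.24149 + 6.96245 = 124.92673 → 124.93.

124.93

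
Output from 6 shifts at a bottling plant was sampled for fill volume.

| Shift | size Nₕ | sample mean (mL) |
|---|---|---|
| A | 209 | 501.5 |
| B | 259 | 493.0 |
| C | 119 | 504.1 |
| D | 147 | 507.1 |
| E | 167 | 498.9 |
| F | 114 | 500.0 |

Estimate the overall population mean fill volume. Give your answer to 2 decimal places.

N = 209 + 259 + 119 + 147 + 167 + 114 = 1015.
Weight each subgroup mean by Nₕ/N and sum.
Σ Nₕx̄ₕ = 209·501.5 + 259·493.0 + 119·504.1 + 147·507.1 + 167·498.9 + 114·500.0 = 104813.5 + 127687 + 59987.9 + 74543.7 + 83316.3 + 57000 = 507348.4.
Divide by N: 507348.4 / 1015 = 499.8506... → 499.85.

499.85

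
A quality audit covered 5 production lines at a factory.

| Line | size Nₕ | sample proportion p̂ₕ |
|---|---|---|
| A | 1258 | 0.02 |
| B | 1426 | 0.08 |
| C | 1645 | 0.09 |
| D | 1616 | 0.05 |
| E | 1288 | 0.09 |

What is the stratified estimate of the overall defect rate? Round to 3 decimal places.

Wₕ = Nₕ/N with N = 7233: 0.1739, 0.1972, 0.2274, 0.2234, 0.1781.
p̂_st = 0.1739·0.02 + 0.1972·0.08 + 0.2274·0.09 + 0.2234·0.05 + 0.1781·0.09 ≈ 0.06692... → 0.067.

0.067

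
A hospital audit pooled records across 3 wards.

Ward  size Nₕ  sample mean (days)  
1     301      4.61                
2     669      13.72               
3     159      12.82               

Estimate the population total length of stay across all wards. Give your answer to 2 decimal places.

1: 301·4.61 = 1387.61
2: 669·13.72 = 9178.68
3: 159·12.82 = 2038.38
τ̂ = Σ Nₕx̄ₕ = 12604.67.

12604.67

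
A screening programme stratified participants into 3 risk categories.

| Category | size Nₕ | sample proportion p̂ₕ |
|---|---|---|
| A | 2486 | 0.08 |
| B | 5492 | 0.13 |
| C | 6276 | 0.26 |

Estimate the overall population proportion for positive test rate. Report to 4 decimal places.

0.1785

N = 2486 + 5492 + 6276 = 14254.
Overall proportion = Σ (Nₕ/N)·p̂ₕ.
Σ Nₕp̂ₕ = 198.88 + 713.96 + 1631.76 = 2544.6.
2544.6 / 14254 = 0.178518... → 0.1785.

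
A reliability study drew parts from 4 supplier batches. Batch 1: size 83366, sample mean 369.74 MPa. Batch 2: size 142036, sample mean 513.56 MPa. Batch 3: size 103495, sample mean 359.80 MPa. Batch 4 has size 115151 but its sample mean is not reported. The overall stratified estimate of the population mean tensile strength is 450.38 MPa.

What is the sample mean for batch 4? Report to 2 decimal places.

N = 83366 + 142036 + 103495 + 115151 = 444048.
Overall total = μ·N = 450.38·444048 = 199990338.24.
Subtract the known strata: 83366·369.74 + 142036·513.56 + 103495·359.80 = 141005254.
Remaining total for batch 4: 199990338.24 − 141005254 = 58985084.24.
Divide by its size: 58985084.24 / 115151 = 512.2412... → 512.24.

512.24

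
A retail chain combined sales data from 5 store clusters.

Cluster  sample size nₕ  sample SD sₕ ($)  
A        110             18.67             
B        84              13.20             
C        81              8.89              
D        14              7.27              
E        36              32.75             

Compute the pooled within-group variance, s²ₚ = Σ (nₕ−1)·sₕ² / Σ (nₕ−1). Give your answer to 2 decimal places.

303.14

Degrees of freedom: 109 + 83 + 80 + 13 + 35 = 320.
Σ(nₕ−1)sₕ² = 109·348.5689 + 83·174.24 + 80·79.0321 + 13·52.8529 + 35·1072.5625 = 97005.2733.
s²ₚ = 97005.2733 / 320 = 303.1415... → 303.14.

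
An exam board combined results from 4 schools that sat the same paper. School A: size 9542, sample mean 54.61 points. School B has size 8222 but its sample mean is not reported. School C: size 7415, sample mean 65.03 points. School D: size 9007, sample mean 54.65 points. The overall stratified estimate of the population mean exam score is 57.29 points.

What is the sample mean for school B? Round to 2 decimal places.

56.31

Σ Nₕx̄ₕ = N·μ, so 8222·x̄_B = 34186·57.29 − (9542·54.61 + 7415·65.03 + 9007·54.65).
= 1958515.94 − 1495518.62 = 462997.32.
x̄_B = 462997.32 / 8222 = 56.3120... → 56.31.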